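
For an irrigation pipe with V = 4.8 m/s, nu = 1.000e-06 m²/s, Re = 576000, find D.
Formula: Re = \frac{V D}{\nu}
Substituting knowns: 576000 = 4.8·D/1.000e-06
Solving for D: D = 576000·1.000e-06/4.8 = 0.12 m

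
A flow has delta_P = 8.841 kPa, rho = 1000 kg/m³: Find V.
Formula: V = \sqrt{\frac{2 \Delta P}{\rho}}
V = √(2·(8.841·1000)/1000) = 4.205 m/s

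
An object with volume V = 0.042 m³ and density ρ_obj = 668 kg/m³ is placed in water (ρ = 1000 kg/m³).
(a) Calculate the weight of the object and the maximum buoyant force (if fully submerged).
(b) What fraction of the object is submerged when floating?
(a) W=rho_obj*g*V=668*9.81*0.042=275.2 N; F_B(max)=rho*g*V=1000*9.81*0.042=412.0 N
(b) Floating fraction=rho_obj/rho=668/1000=0.668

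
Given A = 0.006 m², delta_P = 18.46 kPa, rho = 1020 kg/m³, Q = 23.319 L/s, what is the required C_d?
Formula: Q = C_d A \sqrt{\frac{2 \Delta P}{\rho}}
Substituting knowns: 23.319 = C_d·0.006·√(2·(18.46·1000)/1020)·1000
Solving for C_d: C_d = (23.319/1000)/(0.006·√(2·(18.46·1000)/1020)) = 0.646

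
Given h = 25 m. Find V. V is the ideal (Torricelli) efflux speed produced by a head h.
Formula: V = \sqrt{2 g h}
V = √(2·9.81·25) = 22.15 m/s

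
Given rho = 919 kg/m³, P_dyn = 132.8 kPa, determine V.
Formula: P_{dyn} = \frac{1}{2} \rho V^2
Substituting knowns: 132.8 = 0.5·919·V²/1000
Solving for V: V = √(2·(132.8·1000)/919) = 17 m/s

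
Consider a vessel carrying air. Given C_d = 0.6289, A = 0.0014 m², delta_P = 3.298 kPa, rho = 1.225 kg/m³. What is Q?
Formula: Q = C_d A \sqrt{\frac{2 \Delta P}{\rho}}
Q = 0.6289·0.0014·√(2·(3.298·1000)/1.225)·1000 = 64.61 L/s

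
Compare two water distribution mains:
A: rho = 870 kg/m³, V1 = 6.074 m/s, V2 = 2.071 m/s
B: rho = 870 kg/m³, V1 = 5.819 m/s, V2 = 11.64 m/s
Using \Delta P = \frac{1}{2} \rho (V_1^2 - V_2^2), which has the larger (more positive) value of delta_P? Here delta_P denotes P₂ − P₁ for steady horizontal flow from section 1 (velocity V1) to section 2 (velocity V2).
delta_P(A) = 14.18 kPa, delta_P(B) = -44.21 kPa. Answer: A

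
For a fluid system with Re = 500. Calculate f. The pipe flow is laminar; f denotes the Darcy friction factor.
Formula: f = \frac{64}{Re}
f = 64/500 = 0.128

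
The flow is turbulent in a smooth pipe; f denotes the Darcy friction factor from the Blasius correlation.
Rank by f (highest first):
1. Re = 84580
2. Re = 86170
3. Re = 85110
Case 1: f = 0.01853
Case 2: f = 0.01844
Case 3: f = 0.0185
Ranking (highest first): 1, 3, 2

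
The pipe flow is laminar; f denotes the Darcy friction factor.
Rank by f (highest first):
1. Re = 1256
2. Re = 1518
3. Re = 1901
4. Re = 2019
Case 1: f = 0.05096
Case 2: f = 0.04216
Case 3: f = 0.03367
Case 4: f = 0.0317
Ranking (highest first): 1, 2, 3, 4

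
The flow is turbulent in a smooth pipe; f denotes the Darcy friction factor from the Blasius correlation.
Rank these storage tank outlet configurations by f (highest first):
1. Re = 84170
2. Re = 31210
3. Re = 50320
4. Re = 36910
Case 1: f = 0.01855
Case 2: f = 0.02377
Case 3: f = 0.0211
Case 4: f = 0.0228
Ranking (highest first): 2, 4, 3, 1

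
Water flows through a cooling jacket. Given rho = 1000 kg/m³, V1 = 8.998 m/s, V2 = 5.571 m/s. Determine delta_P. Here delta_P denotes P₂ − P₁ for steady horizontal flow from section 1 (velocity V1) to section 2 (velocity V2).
Formula: \Delta P = \frac{1}{2} \rho (V_1^2 - V_2^2)
delta_P = 0.5·1000·(8.998² − 5.571²)/1000 = 24.96 kPa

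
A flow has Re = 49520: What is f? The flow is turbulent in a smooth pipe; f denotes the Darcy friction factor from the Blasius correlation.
Formula: f = \frac{0.316}{Re^{0.25}}
f = 0.316/49520^0.25 = 0.02118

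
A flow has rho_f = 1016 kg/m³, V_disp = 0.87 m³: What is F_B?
Formula: F_B = \rho_f g V_{disp}
F_B = 1016·9.81·0.87 = 8671 N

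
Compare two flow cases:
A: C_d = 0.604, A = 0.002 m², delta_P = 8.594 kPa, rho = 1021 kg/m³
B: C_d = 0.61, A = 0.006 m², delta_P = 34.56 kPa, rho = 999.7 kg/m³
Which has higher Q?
Q(A) = 4.956 L/s, Q(B) = 30.43 L/s. Answer: B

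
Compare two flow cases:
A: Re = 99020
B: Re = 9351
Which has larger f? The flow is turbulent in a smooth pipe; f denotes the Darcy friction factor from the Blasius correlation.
f(A) = 0.01781, f(B) = 0.03213. Answer: B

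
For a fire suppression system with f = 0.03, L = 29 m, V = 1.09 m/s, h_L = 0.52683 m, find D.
Formula: h_L = f \frac{L}{D} \frac{V^2}{2g}
Substituting knowns: 0.52683 = 0.03·(29/D)·1.09²/(2·9.81)
Solving for D: D = 0.03·29·1.09²/(2·9.81·0.52683) = 0.1 m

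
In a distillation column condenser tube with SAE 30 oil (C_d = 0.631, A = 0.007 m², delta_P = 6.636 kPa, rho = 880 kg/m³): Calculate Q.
Formula: Q = C_d A \sqrt{\frac{2 \Delta P}{\rho}}
Q = 0.631·0.007·√(2·(6.636·1000)/880)·1000 = 17.15 L/s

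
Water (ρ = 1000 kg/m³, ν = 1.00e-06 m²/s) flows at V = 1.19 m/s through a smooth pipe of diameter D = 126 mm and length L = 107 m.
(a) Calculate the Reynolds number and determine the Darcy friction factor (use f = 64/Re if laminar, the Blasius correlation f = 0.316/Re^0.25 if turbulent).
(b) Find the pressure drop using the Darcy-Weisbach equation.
(a) Re = V·D/ν = 1.19·0.126/1.00e-06 = 149940 → turbulent (Re > 4000); f = 0.316/Re^0.25 = 0.316/149940^0.25 = 0.016059 (Blasius is strictly valid for Re ≲ 1e5; used here as the smooth-pipe estimate the problem specifies)
(b) Darcy-Weisbach: ΔP = f·(L/D)·½ρV²/1000 = 0.016059·(107/0.126)·½·1000·1.19²/1000 = 9.656 kPa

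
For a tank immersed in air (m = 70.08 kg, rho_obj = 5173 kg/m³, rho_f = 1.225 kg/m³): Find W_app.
Formula: W_{app} = mg\left(1 - \frac{\rho_f}{\rho_{obj}}\right)
W_app = 70.08·9.81·(1 − 1.225/5173) = 687.3 N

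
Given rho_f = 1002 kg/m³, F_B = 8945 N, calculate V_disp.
Formula: F_B = \rho_f g V_{disp}
Substituting knowns: 8945 = 1002·9.81·V_disp
Solving for V_disp: V_disp = 8945/(1002·9.81) = 0.91 m³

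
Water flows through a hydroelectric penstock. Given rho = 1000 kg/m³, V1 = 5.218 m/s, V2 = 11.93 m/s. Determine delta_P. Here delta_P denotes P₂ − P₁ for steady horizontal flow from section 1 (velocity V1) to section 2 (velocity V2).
Formula: \Delta P = \frac{1}{2} \rho (V_1^2 - V_2^2)
delta_P = 0.5·1000·(5.218² − 11.93²)/1000 = -57.55 kPa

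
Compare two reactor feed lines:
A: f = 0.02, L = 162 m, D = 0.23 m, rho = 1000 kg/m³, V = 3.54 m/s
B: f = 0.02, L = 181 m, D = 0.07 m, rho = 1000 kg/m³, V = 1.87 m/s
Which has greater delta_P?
delta_P(A) = 88.27 kPa, delta_P(B) = 90.42 kPa. Answer: B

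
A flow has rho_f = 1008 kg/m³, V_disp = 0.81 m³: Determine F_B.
Formula: F_B = \rho_f g V_{disp}
F_B = 1008·9.81·0.81 = 8010 N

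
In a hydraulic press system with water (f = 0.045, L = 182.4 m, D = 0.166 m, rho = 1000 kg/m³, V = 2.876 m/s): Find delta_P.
Formula: \Delta P = f \frac{L}{D} \frac{\rho V^2}{2}
delta_P = 0.045·(182.4/0.166)·0.5·1000·2.876²/1000 = 204.5 kPa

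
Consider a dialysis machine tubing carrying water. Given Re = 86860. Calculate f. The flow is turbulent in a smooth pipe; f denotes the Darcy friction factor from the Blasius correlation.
Formula: f = \frac{0.316}{Re^{0.25}}
f = 0.316/86860^0.25 = 0.01841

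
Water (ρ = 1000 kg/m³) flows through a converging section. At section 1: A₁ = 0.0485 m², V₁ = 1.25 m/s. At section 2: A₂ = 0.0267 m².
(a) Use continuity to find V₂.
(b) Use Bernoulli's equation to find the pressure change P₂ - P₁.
(a) Continuity: A₁V₁=A₂V₂ -> V₂=A₁V₁/A₂=0.0485*1.25/0.0267=2.27 m/s
(b) Bernoulli: P₂-P₁=0.5*rho*(V₁^2-V₂^2)/1000=0.5*1000*(1.25^2-2.27^2)/1000=-1.795 kPa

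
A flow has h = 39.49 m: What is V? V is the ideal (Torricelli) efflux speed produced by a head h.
Formula: V = \sqrt{2 g h}
V = √(2·9.81·39.49) = 27.84 m/s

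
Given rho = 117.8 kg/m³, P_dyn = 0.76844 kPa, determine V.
Formula: P_{dyn} = \frac{1}{2} \rho V^2
Substituting knowns: 0.76844 = 0.5·117.8·V²/1000
Solving for V: V = √(2·(0.76844·1000)/117.8) = 3.612 m/s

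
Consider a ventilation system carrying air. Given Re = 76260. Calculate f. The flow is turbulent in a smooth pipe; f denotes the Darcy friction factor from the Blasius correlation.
Formula: f = \frac{0.316}{Re^{0.25}}
f = 0.316/76260^0.25 = 0.01902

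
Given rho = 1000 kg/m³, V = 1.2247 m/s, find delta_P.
Formula: V = \sqrt{\frac{2 \Delta P}{\rho}}
Substituting knowns: 1.2247 = √(2·(delta_P·1000)/1000)
Solving for delta_P: delta_P = 1.2247²·1000/2/1000 = 0.7499 kPa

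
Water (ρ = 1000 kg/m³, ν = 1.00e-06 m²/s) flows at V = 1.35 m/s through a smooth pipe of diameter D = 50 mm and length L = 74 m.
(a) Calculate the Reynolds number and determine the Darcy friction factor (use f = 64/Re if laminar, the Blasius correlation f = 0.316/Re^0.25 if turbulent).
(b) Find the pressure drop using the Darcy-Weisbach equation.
(a) Re = V·D/ν = 1.35·0.05/1.00e-06 = 67500 → turbulent (Re > 4000); f = 0.316/Re^0.25 = 0.316/67500^0.25 = 0.019605
(b) Darcy-Weisbach: ΔP = f·(L/D)·½ρV²/1000 = 0.019605·(74/0.050)·½·1000·1.35²/1000 = 26.44 kPa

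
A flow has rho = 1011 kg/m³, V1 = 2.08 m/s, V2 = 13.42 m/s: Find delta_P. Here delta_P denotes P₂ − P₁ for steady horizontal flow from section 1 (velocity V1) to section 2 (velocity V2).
Formula: \Delta P = \frac{1}{2} \rho (V_1^2 - V_2^2)
delta_P = 0.5·1011·(2.08² − 13.42²)/1000 = -88.85 kPa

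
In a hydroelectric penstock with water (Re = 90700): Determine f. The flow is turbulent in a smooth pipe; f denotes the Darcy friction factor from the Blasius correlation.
Formula: f = \frac{0.316}{Re^{0.25}}
f = 0.316/90700^0.25 = 0.01821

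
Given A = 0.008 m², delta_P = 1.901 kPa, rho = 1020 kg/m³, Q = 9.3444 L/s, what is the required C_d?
Formula: Q = C_d A \sqrt{\frac{2 \Delta P}{\rho}}
Substituting knowns: 9.3444 = C_d·0.008·√(2·(1.901·1000)/1020)·1000
Solving for C_d: C_d = (9.3444/1000)/(0.008·√(2·(1.901·1000)/1020)) = 0.605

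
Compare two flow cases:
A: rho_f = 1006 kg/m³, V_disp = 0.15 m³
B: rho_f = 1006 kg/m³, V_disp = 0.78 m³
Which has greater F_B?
F_B(A) = 1480 N, F_B(B) = 7698 N. Answer: B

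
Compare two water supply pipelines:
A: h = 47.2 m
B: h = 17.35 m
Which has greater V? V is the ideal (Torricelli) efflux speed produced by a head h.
V(A) = 30.43 m/s, V(B) = 18.45 m/s. Answer: A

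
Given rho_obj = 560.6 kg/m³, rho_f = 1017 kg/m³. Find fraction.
Formula: f_{sub} = \frac{\rho_{obj}}{\rho_f}
fraction = 560.6/1017 = 0.5512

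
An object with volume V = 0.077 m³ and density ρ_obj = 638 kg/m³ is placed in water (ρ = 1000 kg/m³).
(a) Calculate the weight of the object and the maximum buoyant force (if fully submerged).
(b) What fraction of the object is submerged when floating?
(a) W=rho_obj*g*V=638*9.81*0.077=481.9 N; F_B(max)=rho*g*V=1000*9.81*0.077=755.4 N
(b) Floating fraction=rho_obj/rho=638/1000=0.638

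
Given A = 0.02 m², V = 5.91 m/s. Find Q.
Formula: Q = A V
Q = 0.02·5.91·1000 = 118.2 L/s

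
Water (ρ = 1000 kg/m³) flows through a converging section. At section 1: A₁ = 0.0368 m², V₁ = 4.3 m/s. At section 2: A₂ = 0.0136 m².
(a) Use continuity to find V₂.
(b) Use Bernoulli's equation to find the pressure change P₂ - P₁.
(a) Continuity: A₁V₁=A₂V₂ -> V₂=A₁V₁/A₂=0.0368*4.3/0.0136=11.64 m/s
(b) Bernoulli: P₂-P₁=0.5*rho*(V₁^2-V₂^2)/1000=0.5*1000*(4.3^2-11.64^2)/1000=-58.5 kPa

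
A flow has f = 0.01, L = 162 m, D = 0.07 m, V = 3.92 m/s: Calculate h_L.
Formula: h_L = f \frac{L}{D} \frac{V^2}{2g}
h_L = 0.01·(162/0.07)·3.92²/(2·9.81) = 18.13 m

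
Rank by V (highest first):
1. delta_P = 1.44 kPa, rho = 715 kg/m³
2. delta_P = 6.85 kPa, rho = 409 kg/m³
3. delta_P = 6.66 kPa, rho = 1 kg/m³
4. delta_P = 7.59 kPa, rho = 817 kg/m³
Case 1: V = 2.007 m/s
Case 2: V = 5.788 m/s
Case 3: V = 115.4 m/s
Case 4: V = 4.31 m/s
Ranking (highest first): 3, 2, 4, 1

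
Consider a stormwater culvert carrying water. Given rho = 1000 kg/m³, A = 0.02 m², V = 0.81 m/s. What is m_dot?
Formula: \dot{m} = \rho A V
m_dot = 1000·0.02·0.81 = 16.2 kg/s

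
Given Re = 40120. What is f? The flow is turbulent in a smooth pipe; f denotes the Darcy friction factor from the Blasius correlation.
Formula: f = \frac{0.316}{Re^{0.25}}
f = 0.316/40120^0.25 = 0.02233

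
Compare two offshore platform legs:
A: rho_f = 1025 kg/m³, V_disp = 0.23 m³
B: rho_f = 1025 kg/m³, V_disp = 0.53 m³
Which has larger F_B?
F_B(A) = 2313 N, F_B(B) = 5329 N. Answer: B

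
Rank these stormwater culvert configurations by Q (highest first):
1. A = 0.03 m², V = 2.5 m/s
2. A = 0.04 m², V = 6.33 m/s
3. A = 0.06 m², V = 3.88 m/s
Case 1: Q = 75 L/s
Case 2: Q = 253.2 L/s
Case 3: Q = 232.8 L/s
Ranking (highest first): 2, 3, 1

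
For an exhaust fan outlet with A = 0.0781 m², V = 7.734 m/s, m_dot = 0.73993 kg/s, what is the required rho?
Formula: \dot{m} = \rho A V
Substituting knowns: 0.73993 = rho·0.0781·7.734
Solving for rho: rho = 0.73993/(0.0781·7.734) = 1.225 kg/m³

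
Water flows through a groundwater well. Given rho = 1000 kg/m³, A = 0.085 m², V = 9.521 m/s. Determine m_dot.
Formula: \dot{m} = \rho A V
m_dot = 1000·0.085·9.521 = 809.3 kg/s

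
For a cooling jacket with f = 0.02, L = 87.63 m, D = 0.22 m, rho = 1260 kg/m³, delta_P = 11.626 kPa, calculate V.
Formula: \Delta P = f \frac{L}{D} \frac{\rho V^2}{2}
Substituting knowns: 11.626 = 0.02·(87.63/0.22)·0.5·1260·V²/1000
Solving for V: V = √((11.626·1000)/(0.02·(87.63/0.22)·0.5·1260)) = 1.522 m/s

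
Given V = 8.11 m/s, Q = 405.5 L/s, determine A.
Formula: Q = A V
Substituting knowns: 405.5 = A·8.11·1000
Solving for A: A = (405.5/1000)/8.11 = 0.05 m²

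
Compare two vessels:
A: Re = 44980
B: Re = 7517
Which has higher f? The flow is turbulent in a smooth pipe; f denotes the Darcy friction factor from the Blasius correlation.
f(A) = 0.0217, f(B) = 0.03394. Answer: B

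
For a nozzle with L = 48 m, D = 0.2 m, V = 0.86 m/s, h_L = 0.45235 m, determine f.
Formula: h_L = f \frac{L}{D} \frac{V^2}{2g}
Substituting knowns: 0.45235 = f·(48/0.2)·0.86²/(2·9.81)
Solving for f: f = 0.45235·2·9.81/((48/0.2)·0.86²) = 0.05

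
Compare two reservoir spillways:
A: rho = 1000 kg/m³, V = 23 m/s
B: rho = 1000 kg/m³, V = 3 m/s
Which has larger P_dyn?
P_dyn(A) = 264.5 kPa, P_dyn(B) = 4.5 kPa. Answer: A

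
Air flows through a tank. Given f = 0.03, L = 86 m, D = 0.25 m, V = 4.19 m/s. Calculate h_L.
Formula: h_L = f \frac{L}{D} \frac{V^2}{2g}
h_L = 0.03·(86/0.25)·4.19²/(2·9.81) = 9.234 m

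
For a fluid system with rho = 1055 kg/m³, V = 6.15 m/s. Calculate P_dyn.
Formula: P_{dyn} = \frac{1}{2} \rho V^2
P_dyn = 0.5·1055·6.15²/1000 = 19.95 kPa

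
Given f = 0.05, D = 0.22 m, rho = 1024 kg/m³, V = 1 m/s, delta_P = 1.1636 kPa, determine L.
Formula: \Delta P = f \frac{L}{D} \frac{\rho V^2}{2}
Substituting knowns: 1.1636 = 0.05·(L/0.22)·0.5·1024·1²/1000
Solving for L: L = (1.1636·1000)·0.22/(0.05·0.5·1024·1²) = 10 m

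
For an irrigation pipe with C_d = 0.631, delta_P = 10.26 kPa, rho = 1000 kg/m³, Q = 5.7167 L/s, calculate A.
Formula: Q = C_d A \sqrt{\frac{2 \Delta P}{\rho}}
Substituting knowns: 5.7167 = 0.631·A·√(2·(10.26·1000)/1000)·1000
Solving for A: A = (5.7167/1000)/(0.631·√(2·(10.26·1000)/1000)) = 0.002 m²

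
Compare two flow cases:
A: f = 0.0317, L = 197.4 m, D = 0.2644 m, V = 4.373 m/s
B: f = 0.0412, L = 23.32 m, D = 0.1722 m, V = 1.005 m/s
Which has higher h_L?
h_L(A) = 23.07 m, h_L(B) = 0.2872 m. Answer: A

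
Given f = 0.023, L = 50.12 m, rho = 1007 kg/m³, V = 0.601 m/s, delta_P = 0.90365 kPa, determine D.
Formula: \Delta P = f \frac{L}{D} \frac{\rho V^2}{2}
Substituting knowns: 0.90365 = 0.023·(50.12/D)·0.5·1007·0.601²/1000
Solving for D: D = 0.023·50.12·0.5·1007·0.601²/(0.90365·1000) = 0.232 m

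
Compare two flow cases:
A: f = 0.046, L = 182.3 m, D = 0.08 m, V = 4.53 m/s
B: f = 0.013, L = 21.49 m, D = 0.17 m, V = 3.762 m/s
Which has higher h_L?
h_L(A) = 109.6 m, h_L(B) = 1.185 m. Answer: A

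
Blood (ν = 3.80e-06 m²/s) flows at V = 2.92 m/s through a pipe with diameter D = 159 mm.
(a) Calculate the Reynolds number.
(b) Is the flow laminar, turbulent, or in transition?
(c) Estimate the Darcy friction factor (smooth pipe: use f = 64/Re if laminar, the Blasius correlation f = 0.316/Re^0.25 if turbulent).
(a) Re = V·D/ν = 2.92·0.159/3.80e-06 = 122180
(b) Flow regime: turbulent (Re > 4000)
(c) Friction factor: f = 0.316/Re^0.25 = 0.316/122180^0.25 = 0.0169 (Blasius is strictly valid for Re ≲ 1e5; used here as the smooth-pipe estimate the problem specifies)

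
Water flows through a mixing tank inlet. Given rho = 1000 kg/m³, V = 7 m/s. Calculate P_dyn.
Formula: P_{dyn} = \frac{1}{2} \rho V^2
P_dyn = 0.5·1000·7²/1000 = 24.5 kPa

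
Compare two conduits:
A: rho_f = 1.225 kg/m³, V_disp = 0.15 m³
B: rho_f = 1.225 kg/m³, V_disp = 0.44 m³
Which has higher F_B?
F_B(A) = 1.803 N, F_B(B) = 5.288 N. Answer: B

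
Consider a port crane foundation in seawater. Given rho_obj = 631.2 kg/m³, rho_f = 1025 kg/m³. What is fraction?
Formula: f_{sub} = \frac{\rho_{obj}}{\rho_f}
fraction = 631.2/1025 = 0.6158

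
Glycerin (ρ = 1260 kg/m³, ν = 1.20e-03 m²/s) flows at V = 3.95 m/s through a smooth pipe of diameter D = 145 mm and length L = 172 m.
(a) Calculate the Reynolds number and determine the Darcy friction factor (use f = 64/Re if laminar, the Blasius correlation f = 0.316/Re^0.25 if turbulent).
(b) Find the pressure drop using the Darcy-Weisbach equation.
(a) Re = V·D/ν = 3.95·0.145/1.20e-03 = 477.29 → laminar (Re < 2300); f = 64/Re = 64/477.29 = 0.13409
(b) Darcy-Weisbach: ΔP = f·(L/D)·½ρV²/1000 = 0.13409·(172/0.145)·½·1260·3.95²/1000 = 1563 kPa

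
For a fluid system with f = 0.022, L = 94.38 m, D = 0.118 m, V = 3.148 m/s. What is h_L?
Formula: h_L = f \frac{L}{D} \frac{V^2}{2g}
h_L = 0.022·(94.38/0.118)·3.148²/(2·9.81) = 8.888 m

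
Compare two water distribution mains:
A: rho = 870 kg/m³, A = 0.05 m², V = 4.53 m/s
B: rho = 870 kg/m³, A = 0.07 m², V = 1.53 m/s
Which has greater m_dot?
m_dot(A) = 197.1 kg/s, m_dot(B) = 93.18 kg/s. Answer: A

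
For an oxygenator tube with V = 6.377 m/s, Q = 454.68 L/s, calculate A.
Formula: Q = A V
Substituting knowns: 454.68 = A·6.377·1000
Solving for A: A = (454.68/1000)/6.377 = 0.0713 m²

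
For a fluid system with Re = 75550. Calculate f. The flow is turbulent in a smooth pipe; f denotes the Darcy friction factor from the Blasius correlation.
Formula: f = \frac{0.316}{Re^{0.25}}
f = 0.316/75550^0.25 = 0.01906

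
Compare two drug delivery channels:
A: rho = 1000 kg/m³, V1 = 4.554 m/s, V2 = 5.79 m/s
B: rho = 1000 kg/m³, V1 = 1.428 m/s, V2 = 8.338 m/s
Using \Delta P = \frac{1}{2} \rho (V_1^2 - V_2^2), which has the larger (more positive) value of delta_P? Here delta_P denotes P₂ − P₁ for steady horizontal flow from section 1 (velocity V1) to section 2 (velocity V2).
delta_P(A) = -6.393 kPa, delta_P(B) = -33.74 kPa. Answer: A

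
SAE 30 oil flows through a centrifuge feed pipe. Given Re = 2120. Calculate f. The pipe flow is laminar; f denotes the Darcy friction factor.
Formula: f = \frac{64}{Re}
f = 64/2120 = 0.03019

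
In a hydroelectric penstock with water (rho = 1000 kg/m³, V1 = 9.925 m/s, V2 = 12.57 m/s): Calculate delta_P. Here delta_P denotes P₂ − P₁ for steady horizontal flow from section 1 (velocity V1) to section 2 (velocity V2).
Formula: \Delta P = \frac{1}{2} \rho (V_1^2 - V_2^2)
delta_P = 0.5·1000·(9.925² − 12.57²)/1000 = -29.75 kPa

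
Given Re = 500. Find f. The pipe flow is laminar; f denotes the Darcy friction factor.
Formula: f = \frac{64}{Re}
f = 64/500 = 0.128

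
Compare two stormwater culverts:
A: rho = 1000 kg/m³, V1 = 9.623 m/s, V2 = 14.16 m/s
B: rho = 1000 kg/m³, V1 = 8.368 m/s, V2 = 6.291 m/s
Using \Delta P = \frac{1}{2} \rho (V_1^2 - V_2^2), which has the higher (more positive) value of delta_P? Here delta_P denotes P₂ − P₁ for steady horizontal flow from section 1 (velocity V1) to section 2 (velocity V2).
delta_P(A) = -53.95 kPa, delta_P(B) = 15.22 kPa. Answer: B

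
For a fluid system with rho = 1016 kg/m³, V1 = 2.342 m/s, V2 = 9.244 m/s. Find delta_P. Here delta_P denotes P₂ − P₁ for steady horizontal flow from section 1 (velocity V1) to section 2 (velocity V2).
Formula: \Delta P = \frac{1}{2} \rho (V_1^2 - V_2^2)
delta_P = 0.5·1016·(2.342² − 9.244²)/1000 = -40.62 kPa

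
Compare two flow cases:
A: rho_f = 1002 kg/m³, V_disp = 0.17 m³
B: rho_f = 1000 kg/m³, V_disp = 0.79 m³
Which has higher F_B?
F_B(A) = 1671 N, F_B(B) = 7750 N. Answer: B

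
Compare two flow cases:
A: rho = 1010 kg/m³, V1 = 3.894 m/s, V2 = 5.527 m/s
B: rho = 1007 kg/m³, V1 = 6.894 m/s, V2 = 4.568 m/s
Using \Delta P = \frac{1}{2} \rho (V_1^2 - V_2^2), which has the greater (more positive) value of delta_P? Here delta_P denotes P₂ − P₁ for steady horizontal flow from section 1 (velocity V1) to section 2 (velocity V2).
delta_P(A) = -7.769 kPa, delta_P(B) = 13.42 kPa. Answer: B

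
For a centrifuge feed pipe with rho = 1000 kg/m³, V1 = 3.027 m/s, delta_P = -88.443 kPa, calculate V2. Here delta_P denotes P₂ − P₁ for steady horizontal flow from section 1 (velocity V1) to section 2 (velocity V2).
Formula: \Delta P = \frac{1}{2} \rho (V_1^2 - V_2^2)
Substituting knowns: -88.443 = 0.5·1000·(3.027² − V2²)/1000
Solving for V2: V2 = √(3.027² − 2·(-88.443·1000)/1000) = 13.64 m/s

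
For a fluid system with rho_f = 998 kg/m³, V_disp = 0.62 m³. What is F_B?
Formula: F_B = \rho_f g V_{disp}
F_B = 998·9.81·0.62 = 6070 N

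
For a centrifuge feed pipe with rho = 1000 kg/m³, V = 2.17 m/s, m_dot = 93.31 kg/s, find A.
Formula: \dot{m} = \rho A V
Substituting knowns: 93.31 = 1000·A·2.17
Solving for A: A = 93.31/(1000·2.17) = 0.043 m²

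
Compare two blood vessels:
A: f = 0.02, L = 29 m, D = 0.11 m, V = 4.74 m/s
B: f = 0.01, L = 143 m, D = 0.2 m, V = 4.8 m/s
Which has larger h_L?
h_L(A) = 6.038 m, h_L(B) = 8.396 m. Answer: B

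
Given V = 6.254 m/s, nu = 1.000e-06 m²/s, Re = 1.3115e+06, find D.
Formula: Re = \frac{V D}{\nu}
Substituting knowns: 1.3115e+06 = 6.254·D/1.000e-06
Solving for D: D = 1.3115e+06·1.000e-06/6.254 = 0.2097 m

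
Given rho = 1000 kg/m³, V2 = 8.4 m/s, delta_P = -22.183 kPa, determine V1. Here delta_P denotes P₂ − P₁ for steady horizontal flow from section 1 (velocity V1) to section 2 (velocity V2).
Formula: \Delta P = \frac{1}{2} \rho (V_1^2 - V_2^2)
Substituting knowns: -22.183 = 0.5·1000·(V1² − 8.4²)/1000
Solving for V1: V1 = √(8.4² + 2·(-22.183·1000)/1000) = 5.118 m/s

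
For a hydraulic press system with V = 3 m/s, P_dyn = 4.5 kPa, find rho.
Formula: P_{dyn} = \frac{1}{2} \rho V^2
Substituting knowns: 4.5 = 0.5·rho·3²/1000
Solving for rho: rho = 2·(4.5·1000)/3² = 1000 kg/m³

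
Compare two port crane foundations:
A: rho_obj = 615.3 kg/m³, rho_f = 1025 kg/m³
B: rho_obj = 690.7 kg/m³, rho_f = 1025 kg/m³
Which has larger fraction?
fraction(A) = 0.6003, fraction(B) = 0.6739. Answer: B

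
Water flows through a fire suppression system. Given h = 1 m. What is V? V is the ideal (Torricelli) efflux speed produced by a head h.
Formula: V = \sqrt{2 g h}
V = √(2·9.81·1) = 4.429 m/s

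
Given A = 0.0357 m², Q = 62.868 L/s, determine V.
Formula: Q = A V
Substituting knowns: 62.868 = 0.0357·V·1000
Solving for V: V = (62.868/1000)/0.0357 = 1.761 m/s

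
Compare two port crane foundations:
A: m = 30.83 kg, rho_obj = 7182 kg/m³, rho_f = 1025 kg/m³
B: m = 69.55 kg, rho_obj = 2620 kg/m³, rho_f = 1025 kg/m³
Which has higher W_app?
W_app(A) = 259.3 N, W_app(B) = 415.4 N. Answer: B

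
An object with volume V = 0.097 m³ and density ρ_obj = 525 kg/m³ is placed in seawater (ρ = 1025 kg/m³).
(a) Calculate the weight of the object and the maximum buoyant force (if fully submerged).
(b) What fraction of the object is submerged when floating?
(a) W=rho_obj*g*V=525*9.81*0.097=499.6 N; F_B(max)=rho*g*V=1025*9.81*0.097=975.4 N
(b) Floating fraction=rho_obj/rho=525/1025=0.512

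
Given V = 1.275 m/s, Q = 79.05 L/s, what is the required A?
Formula: Q = A V
Substituting knowns: 79.05 = A·1.275·1000
Solving for A: A = (79.05/1000)/1.275 = 0.062 m²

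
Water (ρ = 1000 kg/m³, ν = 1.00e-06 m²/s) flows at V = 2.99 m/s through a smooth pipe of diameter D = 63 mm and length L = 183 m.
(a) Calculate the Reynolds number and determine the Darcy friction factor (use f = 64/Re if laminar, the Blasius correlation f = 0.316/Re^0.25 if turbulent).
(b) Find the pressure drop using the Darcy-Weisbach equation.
(a) Re = V·D/ν = 2.99·0.063/1.00e-06 = 188370 → turbulent (Re > 4000); f = 0.316/Re^0.25 = 0.316/188370^0.25 = 0.015168 (Blasius is strictly valid for Re ≲ 1e5; used here as the smooth-pipe estimate the problem specifies)
(b) Darcy-Weisbach: ΔP = f·(L/D)·½ρV²/1000 = 0.015168·(183/0.063)·½·1000·2.99²/1000 = 196.9 kPa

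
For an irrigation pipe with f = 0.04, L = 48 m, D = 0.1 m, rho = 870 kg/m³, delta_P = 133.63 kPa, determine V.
Formula: \Delta P = f \frac{L}{D} \frac{\rho V^2}{2}
Substituting knowns: 133.63 = 0.04·(48/0.1)·0.5·870·V²/1000
Solving for V: V = √((133.63·1000)/(0.04·(48/0.1)·0.5·870)) = 4 m/s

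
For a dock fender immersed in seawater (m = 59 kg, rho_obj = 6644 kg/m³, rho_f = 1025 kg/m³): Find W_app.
Formula: W_{app} = mg\left(1 - \frac{\rho_f}{\rho_{obj}}\right)
W_app = 59·9.81·(1 − 1025/6644) = 489.5 N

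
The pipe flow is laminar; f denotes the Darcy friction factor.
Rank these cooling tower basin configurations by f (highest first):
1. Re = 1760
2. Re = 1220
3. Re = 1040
Case 1: f = 0.03636
Case 2: f = 0.05246
Case 3: f = 0.06154
Ranking (highest first): 3, 2, 1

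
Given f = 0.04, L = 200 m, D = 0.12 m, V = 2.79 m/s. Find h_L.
Formula: h_L = f \frac{L}{D} \frac{V^2}{2g}
h_L = 0.04·(200/0.12)·2.79²/(2·9.81) = 26.45 m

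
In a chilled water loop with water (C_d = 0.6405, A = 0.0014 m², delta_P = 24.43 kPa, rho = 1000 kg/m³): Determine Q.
Formula: Q = C_d A \sqrt{\frac{2 \Delta P}{\rho}}
Q = 0.6405·0.0014·√(2·(24.43·1000)/1000)·1000 = 6.268 L/s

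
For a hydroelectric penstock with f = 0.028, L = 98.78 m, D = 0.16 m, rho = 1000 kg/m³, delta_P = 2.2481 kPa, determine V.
Formula: \Delta P = f \frac{L}{D} \frac{\rho V^2}{2}
Substituting knowns: 2.2481 = 0.028·(98.78/0.16)·0.5·1000·V²/1000
Solving for V: V = √((2.2481·1000)/(0.028·(98.78/0.16)·0.5·1000)) = 0.51 m/s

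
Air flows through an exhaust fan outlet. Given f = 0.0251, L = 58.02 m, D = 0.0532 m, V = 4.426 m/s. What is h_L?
Formula: h_L = f \frac{L}{D} \frac{V^2}{2g}
h_L = 0.0251·(58.02/0.0532)·4.426²/(2·9.81) = 27.33 m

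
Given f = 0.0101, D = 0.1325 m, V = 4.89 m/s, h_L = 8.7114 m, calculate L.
Formula: h_L = f \frac{L}{D} \frac{V^2}{2g}
Substituting knowns: 8.7114 = 0.0101·(L/0.1325)·4.89²/(2·9.81)
Solving for L: L = 8.7114·2·9.81·0.1325/(0.0101·4.89²) = 93.77 m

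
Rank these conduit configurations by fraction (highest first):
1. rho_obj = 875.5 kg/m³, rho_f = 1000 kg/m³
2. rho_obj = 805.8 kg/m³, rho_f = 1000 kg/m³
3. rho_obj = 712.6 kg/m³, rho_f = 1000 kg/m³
Case 1: fraction = 0.8755
Case 2: fraction = 0.8058
Case 3: fraction = 0.7126
Ranking (highest first): 1, 2, 3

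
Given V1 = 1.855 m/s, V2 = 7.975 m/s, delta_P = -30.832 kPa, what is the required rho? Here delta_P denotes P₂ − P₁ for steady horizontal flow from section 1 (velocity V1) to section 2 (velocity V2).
Formula: \Delta P = \frac{1}{2} \rho (V_1^2 - V_2^2)
Substituting knowns: -30.832 = 0.5·rho·(1.855² − 7.975²)/1000
Solving for rho: rho = 2·(-30.832·1000)/(1.855² − 7.975²) = 1025 kg/m³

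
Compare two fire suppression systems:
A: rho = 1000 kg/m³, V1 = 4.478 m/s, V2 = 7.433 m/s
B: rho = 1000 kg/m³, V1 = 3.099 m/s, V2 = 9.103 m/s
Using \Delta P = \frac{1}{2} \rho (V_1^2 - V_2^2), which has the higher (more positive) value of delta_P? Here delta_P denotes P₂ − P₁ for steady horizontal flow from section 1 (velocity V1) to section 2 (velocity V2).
delta_P(A) = -17.6 kPa, delta_P(B) = -36.63 kPa. Answer: A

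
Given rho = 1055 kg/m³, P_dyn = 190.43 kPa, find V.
Formula: P_{dyn} = \frac{1}{2} \rho V^2
Substituting knowns: 190.43 = 0.5·1055·V²/1000
Solving for V: V = √(2·(190.43·1000)/1055) = 19 m/s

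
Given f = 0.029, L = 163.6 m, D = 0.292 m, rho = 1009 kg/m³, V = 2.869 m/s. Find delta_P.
Formula: \Delta P = f \frac{L}{D} \frac{\rho V^2}{2}
delta_P = 0.029·(163.6/0.292)·0.5·1009·2.869²/1000 = 67.47 kPa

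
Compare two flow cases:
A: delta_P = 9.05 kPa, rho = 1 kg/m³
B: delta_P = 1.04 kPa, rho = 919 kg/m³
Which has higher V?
V(A) = 134.5 m/s, V(B) = 1.504 m/s. Answer: A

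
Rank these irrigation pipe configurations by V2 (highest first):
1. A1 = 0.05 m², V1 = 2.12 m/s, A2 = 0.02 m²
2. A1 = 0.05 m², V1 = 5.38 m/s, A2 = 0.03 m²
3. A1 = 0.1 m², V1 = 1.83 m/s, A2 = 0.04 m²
Case 1: V2 = 5.3 m/s
Case 2: V2 = 8.967 m/s
Case 3: V2 = 4.575 m/s
Ranking (highest first): 2, 1, 3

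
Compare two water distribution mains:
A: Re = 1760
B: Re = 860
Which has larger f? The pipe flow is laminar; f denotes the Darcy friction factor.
f(A) = 0.03636, f(B) = 0.07442. Answer: B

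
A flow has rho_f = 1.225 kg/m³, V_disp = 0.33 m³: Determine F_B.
Formula: F_B = \rho_f g V_{disp}
F_B = 1.225·9.81·0.33 = 3.966 N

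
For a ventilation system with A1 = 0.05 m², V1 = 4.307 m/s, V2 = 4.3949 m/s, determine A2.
Formula: V_2 = \frac{A_1 V_1}{A_2}
Substituting knowns: 4.3949 = 0.05·4.307/A2
Solving for A2: A2 = 0.05·4.307/4.3949 = 0.049 m²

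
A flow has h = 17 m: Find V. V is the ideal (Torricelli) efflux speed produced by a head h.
Formula: V = \sqrt{2 g h}
V = √(2·9.81·17) = 18.26 m/s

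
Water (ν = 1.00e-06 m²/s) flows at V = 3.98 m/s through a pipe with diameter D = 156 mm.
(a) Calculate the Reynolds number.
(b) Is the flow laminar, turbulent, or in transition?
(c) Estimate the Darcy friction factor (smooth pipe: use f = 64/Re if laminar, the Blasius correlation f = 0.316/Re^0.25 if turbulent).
(a) Re = V·D/ν = 3.98·0.156/1.00e-06 = 620880
(b) Flow regime: turbulent (Re > 4000)
(c) Friction factor: f = 0.316/Re^0.25 = 0.316/620880^0.25 = 0.01126 (Blasius is strictly valid for Re ≲ 1e5; used here as the smooth-pipe estimate the problem specifies)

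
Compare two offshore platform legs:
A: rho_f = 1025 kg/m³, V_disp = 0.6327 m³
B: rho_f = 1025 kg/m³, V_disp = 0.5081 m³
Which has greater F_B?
F_B(A) = 6362 N, F_B(B) = 5109 N. Answer: A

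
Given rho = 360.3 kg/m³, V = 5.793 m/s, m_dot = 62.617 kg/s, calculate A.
Formula: \dot{m} = \rho A V
Substituting knowns: 62.617 = 360.3·A·5.793
Solving for A: A = 62.617/(360.3·5.793) = 0.03 m²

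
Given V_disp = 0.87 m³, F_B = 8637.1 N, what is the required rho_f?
Formula: F_B = \rho_f g V_{disp}
Substituting knowns: 8637.1 = rho_f·9.81·0.87
Solving for rho_f: rho_f = 8637.1/(9.81·0.87) = 1012 kg/m³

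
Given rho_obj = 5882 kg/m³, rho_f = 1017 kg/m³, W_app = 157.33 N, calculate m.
Formula: W_{app} = mg\left(1 - \frac{\rho_f}{\rho_{obj}}\right)
Substituting knowns: 157.33 = m·9.81·(1 − 1017/5882)
Solving for m: m = 157.33/(9.81·(1 − 1017/5882)) = 19.39 kg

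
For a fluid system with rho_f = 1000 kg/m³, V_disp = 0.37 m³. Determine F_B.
Formula: F_B = \rho_f g V_{disp}
F_B = 1000·9.81·0.37 = 3630 N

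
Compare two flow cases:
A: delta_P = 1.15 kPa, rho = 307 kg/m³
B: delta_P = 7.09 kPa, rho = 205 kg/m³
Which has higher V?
V(A) = 2.737 m/s, V(B) = 8.317 m/s. Answer: B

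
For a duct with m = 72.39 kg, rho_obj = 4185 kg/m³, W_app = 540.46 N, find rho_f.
Formula: W_{app} = mg\left(1 - \frac{\rho_f}{\rho_{obj}}\right)
Substituting knowns: 540.46 = 72.39·9.81·(1 − rho_f/4185)
Solving for rho_f: rho_f = 4185·(1 − 540.46/(72.39·9.81)) = 1000 kg/m³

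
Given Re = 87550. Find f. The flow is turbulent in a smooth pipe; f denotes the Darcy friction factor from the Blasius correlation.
Formula: f = \frac{0.316}{Re^{0.25}}
f = 0.316/87550^0.25 = 0.01837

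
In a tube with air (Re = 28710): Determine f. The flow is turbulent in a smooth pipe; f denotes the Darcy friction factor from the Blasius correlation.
Formula: f = \frac{0.316}{Re^{0.25}}
f = 0.316/28710^0.25 = 0.02428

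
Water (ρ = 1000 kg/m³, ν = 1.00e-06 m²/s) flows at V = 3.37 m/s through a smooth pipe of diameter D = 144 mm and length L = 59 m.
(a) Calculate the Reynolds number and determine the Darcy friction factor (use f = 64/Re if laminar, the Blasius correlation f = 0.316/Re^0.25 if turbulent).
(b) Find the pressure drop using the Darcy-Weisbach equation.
(a) Re = V·D/ν = 3.37·0.144/1.00e-06 = 485280 → turbulent (Re > 4000); f = 0.316/Re^0.25 = 0.316/485280^0.25 = 0.011973 (Blasius is strictly valid for Re ≲ 1e5; used here as the smooth-pipe estimate the problem specifies)
(b) Darcy-Weisbach: ΔP = f·(L/D)·½ρV²/1000 = 0.011973·(59/0.144)·½·1000·3.37²/1000 = 27.86 kPa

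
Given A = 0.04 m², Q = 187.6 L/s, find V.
Formula: Q = A V
Substituting knowns: 187.6 = 0.04·V·1000
Solving for V: V = (187.6/1000)/0.04 = 4.69 m/s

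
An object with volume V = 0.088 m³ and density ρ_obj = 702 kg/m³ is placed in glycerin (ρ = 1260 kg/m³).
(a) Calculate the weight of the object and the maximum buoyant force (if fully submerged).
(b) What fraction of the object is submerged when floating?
(a) W=rho_obj*g*V=702*9.81*0.088=606.0 N; F_B(max)=rho*g*V=1260*9.81*0.088=1087.7 N
(b) Floating fraction=rho_obj/rho=702/1260=0.557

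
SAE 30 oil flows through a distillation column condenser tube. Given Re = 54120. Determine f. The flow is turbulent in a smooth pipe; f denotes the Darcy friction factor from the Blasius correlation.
Formula: f = \frac{0.316}{Re^{0.25}}
f = 0.316/54120^0.25 = 0.02072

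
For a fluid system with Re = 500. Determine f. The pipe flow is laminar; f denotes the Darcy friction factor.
Formula: f = \frac{64}{Re}
f = 64/500 = 0.128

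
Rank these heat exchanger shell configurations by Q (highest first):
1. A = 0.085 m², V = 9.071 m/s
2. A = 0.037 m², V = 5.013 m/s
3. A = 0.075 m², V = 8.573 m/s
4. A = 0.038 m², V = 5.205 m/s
Case 1: Q = 771 L/s
Case 2: Q = 185.5 L/s
Case 3: Q = 643 L/s
Case 4: Q = 197.8 L/s
Ranking (highest first): 1, 3, 4, 2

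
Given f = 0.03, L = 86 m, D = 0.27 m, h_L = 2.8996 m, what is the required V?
Formula: h_L = f \frac{L}{D} \frac{V^2}{2g}
Substituting knowns: 2.8996 = 0.03·(86/0.27)·V²/(2·9.81)
Solving for V: V = √(2.8996·2·9.81/(0.03·(86/0.27))) = 2.44 m/s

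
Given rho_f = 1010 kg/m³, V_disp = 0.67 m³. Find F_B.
Formula: F_B = \rho_f g V_{disp}
F_B = 1010·9.81·0.67 = 6638 N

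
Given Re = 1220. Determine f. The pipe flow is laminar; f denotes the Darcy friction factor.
Formula: f = \frac{64}{Re}
f = 64/1220 = 0.05246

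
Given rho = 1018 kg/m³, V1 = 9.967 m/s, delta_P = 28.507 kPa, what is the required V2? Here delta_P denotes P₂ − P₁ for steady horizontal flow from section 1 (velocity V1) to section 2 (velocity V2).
Formula: \Delta P = \frac{1}{2} \rho (V_1^2 - V_2^2)
Substituting knowns: 28.507 = 0.5·1018·(9.967² − V2²)/1000
Solving for V2: V2 = √(9.967² − 2·(28.507·1000)/1018) = 6.583 m/s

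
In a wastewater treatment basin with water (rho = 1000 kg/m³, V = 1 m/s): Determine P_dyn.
Formula: P_{dyn} = \frac{1}{2} \rho V^2
P_dyn = 0.5·1000·1²/1000 = 0.5 kPa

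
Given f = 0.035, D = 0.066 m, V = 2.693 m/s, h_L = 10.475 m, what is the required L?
Formula: h_L = f \frac{L}{D} \frac{V^2}{2g}
Substituting knowns: 10.475 = 0.035·(L/0.066)·2.693²/(2·9.81)
Solving for L: L = 10.475·2·9.81·0.066/(0.035·2.693²) = 53.44 m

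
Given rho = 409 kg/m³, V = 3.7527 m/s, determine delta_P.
Formula: V = \sqrt{\frac{2 \Delta P}{\rho}}
Substituting knowns: 3.7527 = √(2·(delta_P·1000)/409)
Solving for delta_P: delta_P = 3.7527²·409/2/1000 = 2.88 kPa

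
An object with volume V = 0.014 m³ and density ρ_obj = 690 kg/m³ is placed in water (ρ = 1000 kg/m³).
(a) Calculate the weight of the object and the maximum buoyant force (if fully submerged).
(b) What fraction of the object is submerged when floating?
(a) W=rho_obj*g*V=690*9.81*0.014=94.8 N; F_B(max)=rho*g*V=1000*9.81*0.014=137.3 N
(b) Floating fraction=rho_obj/rho=690/1000=0.690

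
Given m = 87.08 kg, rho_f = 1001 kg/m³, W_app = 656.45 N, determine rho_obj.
Formula: W_{app} = mg\left(1 - \frac{\rho_f}{\rho_{obj}}\right)
Substituting knowns: 656.45 = 87.08·9.81·(1 − 1001/rho_obj)
Solving for rho_obj: rho_obj = 1001/(1 − 656.45/(87.08·9.81)) = 4323 kg/m³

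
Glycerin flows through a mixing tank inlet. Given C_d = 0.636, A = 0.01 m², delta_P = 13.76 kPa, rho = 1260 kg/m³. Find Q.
Formula: Q = C_d A \sqrt{\frac{2 \Delta P}{\rho}}
Q = 0.636·0.01·√(2·(13.76·1000)/1260)·1000 = 29.72 L/s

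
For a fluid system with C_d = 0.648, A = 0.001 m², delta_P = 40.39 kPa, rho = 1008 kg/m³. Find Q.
Formula: Q = C_d A \sqrt{\frac{2 \Delta P}{\rho}}
Q = 0.648·0.001·√(2·(40.39·1000)/1008)·1000 = 5.801 L/s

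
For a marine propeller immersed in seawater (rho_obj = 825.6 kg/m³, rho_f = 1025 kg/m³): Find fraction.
Formula: f_{sub} = \frac{\rho_{obj}}{\rho_f}
fraction = 825.6/1025 = 0.8055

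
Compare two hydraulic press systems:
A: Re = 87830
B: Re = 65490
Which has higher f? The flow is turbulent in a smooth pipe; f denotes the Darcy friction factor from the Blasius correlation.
f(A) = 0.01836, f(B) = 0.01975. Answer: B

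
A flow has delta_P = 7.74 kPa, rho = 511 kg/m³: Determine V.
Formula: V = \sqrt{\frac{2 \Delta P}{\rho}}
V = √(2·(7.74·1000)/511) = 5.504 m/s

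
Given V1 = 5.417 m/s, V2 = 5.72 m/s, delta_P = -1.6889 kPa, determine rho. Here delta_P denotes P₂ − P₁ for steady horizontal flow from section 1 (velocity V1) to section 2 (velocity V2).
Formula: \Delta P = \frac{1}{2} \rho (V_1^2 - V_2^2)
Substituting knowns: -1.6889 = 0.5·rho·(5.417² − 5.72²)/1000
Solving for rho: rho = 2·(-1.6889·1000)/(5.417² − 5.72²) = 1001 kg/m³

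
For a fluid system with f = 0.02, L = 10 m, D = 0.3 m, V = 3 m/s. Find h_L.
Formula: h_L = f \frac{L}{D} \frac{V^2}{2g}
h_L = 0.02·(10/0.3)·3²/(2·9.81) = 0.3058 m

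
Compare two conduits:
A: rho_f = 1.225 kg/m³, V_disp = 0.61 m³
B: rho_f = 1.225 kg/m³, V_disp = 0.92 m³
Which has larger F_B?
F_B(A) = 7.331 N, F_B(B) = 11.06 N. Answer: B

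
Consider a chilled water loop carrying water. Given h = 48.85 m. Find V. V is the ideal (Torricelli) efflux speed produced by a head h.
Formula: V = \sqrt{2 g h}
V = √(2·9.81·48.85) = 30.96 m/s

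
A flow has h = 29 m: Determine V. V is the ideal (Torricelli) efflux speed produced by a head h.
Formula: V = \sqrt{2 g h}
V = √(2·9.81·29) = 23.85 m/s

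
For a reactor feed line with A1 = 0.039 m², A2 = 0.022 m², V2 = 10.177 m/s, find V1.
Formula: V_2 = \frac{A_1 V_1}{A_2}
Substituting knowns: 10.177 = 0.039·V1/0.022
Solving for V1: V1 = 10.177·0.022/0.039 = 5.741 m/s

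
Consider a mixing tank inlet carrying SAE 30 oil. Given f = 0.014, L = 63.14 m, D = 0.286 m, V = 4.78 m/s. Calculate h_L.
Formula: h_L = f \frac{L}{D} \frac{V^2}{2g}
h_L = 0.014·(63.14/0.286)·4.78²/(2·9.81) = 3.599 m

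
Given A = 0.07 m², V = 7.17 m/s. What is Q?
Formula: Q = A V
Q = 0.07·7.17·1000 = 501.9 L/s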